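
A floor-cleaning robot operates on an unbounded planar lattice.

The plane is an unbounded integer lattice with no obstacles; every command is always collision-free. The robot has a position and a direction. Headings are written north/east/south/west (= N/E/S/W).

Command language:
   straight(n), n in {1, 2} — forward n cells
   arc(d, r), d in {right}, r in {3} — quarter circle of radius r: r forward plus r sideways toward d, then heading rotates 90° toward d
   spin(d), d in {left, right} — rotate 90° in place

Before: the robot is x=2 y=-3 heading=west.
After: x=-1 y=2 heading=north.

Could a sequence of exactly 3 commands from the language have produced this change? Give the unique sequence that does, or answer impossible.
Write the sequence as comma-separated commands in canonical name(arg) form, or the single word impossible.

key: position moved to (-1,2) AND the heading swung to N — translation plus rotation needed
from: x=2 y=-3 heading=west
step 1 (arc(right, 3)): x=-1 y=0 heading=north
step 2 (straight(1)): x=-1 y=1 heading=north
step 3 (straight(1)): x=-1 y=2 heading=north
no other 3-command option fits: unique.

arc(right, 3), straight(1), straight(1)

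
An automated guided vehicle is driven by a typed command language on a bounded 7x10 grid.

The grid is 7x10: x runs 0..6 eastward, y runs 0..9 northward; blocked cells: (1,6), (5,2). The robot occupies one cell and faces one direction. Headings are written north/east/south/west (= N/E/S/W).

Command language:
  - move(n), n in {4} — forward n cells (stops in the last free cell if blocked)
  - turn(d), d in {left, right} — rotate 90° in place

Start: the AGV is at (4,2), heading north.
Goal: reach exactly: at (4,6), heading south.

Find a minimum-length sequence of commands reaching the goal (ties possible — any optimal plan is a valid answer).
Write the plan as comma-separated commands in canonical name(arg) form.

move(4), turn(right), turn(right)

from: at (4,2), heading north
[1] after move(4): at (4,6), heading north
[2] after turn(right): at (4,6), heading east
[3] after turn(right): at (4,6), heading south
shorter routes all fall short; 3 is best.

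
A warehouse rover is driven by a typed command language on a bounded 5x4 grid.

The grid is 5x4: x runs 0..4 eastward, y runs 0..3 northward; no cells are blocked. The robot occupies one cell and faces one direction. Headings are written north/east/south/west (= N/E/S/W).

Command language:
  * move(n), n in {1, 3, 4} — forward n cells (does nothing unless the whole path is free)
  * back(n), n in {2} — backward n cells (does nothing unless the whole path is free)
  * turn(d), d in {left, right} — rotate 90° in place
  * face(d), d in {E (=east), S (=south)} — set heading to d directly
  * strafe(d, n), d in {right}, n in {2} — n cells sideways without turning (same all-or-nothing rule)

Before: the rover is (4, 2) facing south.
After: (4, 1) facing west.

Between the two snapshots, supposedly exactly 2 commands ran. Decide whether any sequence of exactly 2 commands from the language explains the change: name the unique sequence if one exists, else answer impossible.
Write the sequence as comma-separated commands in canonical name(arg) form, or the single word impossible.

move(1), turn(right)

key: order matters: swapping move(1) and turn(right) lands elsewhere
start: (4, 2) facing south
t=1 move(1) ⇒ (4, 1) facing south
t=2 turn(right) ⇒ (4, 1) facing west
uniquely the one of 81 2-step routes that fits.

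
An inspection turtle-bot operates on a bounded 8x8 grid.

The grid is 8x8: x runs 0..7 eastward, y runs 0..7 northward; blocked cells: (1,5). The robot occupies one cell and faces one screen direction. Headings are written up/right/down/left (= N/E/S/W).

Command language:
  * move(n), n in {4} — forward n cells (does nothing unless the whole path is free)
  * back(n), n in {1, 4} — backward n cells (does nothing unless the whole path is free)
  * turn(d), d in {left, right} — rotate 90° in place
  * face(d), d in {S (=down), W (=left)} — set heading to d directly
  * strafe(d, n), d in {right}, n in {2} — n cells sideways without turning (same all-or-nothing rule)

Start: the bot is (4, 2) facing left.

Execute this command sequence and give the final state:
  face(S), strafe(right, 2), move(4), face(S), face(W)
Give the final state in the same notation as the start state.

(2, 2) facing left

initial: (4, 2) facing left
step 1 (face(S)): (4, 2) facing down
step 2 (strafe(right, 2)): (2, 2) facing down
step 3 (move(4)): (2, 2) facing down
step 4 (face(S)): (2, 2) facing down
step 5 (face(W)): (2, 2) facing left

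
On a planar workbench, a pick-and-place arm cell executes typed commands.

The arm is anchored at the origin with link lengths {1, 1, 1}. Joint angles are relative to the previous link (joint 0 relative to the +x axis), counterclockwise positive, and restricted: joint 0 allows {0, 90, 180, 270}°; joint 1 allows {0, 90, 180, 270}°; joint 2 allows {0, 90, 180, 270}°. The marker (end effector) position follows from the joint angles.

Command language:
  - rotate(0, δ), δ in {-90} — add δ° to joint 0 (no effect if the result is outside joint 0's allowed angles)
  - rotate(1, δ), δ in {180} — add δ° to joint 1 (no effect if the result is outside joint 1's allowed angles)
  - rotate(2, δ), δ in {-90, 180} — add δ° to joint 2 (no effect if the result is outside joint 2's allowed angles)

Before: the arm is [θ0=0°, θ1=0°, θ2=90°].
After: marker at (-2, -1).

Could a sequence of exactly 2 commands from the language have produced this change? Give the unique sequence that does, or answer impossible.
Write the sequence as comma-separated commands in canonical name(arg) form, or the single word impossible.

begin: [θ0=0°, θ1=0°, θ2=90°]
1. rotate(0, -90) → [θ0=270°, θ1=0°, θ2=90°]
2. rotate(0, -90) → [θ0=180°, θ1=0°, θ2=90°]
no other 2-command option fits: unique.

rotate(0, -90), rotate(0, -90)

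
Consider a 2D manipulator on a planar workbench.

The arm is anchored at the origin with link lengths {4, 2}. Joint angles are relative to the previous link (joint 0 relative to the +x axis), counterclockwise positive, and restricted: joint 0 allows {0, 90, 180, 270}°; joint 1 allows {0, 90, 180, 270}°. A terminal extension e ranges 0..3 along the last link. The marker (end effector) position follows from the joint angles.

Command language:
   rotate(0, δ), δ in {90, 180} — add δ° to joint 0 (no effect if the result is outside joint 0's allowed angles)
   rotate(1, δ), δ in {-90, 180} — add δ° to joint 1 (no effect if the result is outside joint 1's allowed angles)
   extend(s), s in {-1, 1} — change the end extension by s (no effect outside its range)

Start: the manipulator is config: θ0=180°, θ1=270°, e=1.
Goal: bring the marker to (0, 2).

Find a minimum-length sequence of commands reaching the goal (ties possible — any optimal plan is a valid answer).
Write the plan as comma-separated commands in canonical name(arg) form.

extend(-1), rotate(1, -90), rotate(0, 90), rotate(0, 180)

t0: config: θ0=180°, θ1=270°, e=1
1. extend(-1) → config: θ0=180°, θ1=270°, e=0
2. rotate(1, -90) → config: θ0=180°, θ1=180°, e=0
3. rotate(0, 90) → config: θ0=270°, θ1=180°, e=0
4. rotate(0, 180) → config: θ0=90°, θ1=180°, e=0
minimal: 4 command(s), checked below 4.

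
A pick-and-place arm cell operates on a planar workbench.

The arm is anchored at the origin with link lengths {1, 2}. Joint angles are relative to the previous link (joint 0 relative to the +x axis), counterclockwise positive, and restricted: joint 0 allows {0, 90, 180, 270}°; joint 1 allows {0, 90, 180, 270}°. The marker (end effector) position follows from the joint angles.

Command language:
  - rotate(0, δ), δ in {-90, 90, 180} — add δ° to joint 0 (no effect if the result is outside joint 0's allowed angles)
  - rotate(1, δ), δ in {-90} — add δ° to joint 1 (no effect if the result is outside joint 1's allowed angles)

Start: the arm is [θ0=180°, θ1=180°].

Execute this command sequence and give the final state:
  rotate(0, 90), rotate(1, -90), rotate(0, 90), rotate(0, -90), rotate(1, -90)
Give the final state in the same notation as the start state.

[θ0=270°, θ1=0°]

begin: [θ0=180°, θ1=180°]
t=1 rotate(0, 90) ⇒ [θ0=270°, θ1=180°]
t=2 rotate(1, -90) ⇒ [θ0=270°, θ1=90°]
t=3 rotate(0, 90) ⇒ [θ0=0°, θ1=90°]
t=4 rotate(0, -90) ⇒ [θ0=270°, θ1=90°]
t=5 rotate(1, -90) ⇒ [θ0=270°, θ1=0°]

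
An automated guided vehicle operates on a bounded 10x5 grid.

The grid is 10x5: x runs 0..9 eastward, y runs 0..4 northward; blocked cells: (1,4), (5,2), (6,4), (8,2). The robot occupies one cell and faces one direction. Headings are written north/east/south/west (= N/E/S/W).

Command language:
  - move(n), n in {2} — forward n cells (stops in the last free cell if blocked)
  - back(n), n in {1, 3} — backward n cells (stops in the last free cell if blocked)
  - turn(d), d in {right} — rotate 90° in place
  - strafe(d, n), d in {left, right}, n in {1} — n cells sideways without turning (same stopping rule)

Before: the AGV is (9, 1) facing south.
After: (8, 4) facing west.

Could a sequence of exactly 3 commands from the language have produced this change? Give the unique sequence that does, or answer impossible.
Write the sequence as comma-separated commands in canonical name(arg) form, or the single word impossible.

back(3), strafe(right, 1), turn(right)

key: position moved to (8,4) AND the heading swung to W — translation plus rotation needed
initial: (9, 1) facing south
1. back(3) → (9, 4) facing south
2. strafe(right, 1) → (8, 4) facing south
3. turn(right) → (8, 4) facing west
no rival 3-sequence matches.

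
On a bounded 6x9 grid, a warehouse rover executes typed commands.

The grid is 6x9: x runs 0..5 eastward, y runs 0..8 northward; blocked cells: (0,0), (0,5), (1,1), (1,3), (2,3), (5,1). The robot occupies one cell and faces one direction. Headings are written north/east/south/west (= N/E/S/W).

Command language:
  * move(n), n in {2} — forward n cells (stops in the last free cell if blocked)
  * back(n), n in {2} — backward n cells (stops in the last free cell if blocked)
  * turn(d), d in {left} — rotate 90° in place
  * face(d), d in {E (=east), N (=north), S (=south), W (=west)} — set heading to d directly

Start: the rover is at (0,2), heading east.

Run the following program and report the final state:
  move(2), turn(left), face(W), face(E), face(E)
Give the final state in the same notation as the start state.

begin: at (0,2), heading east
step 1 (move(2)): at (2,2), heading east
step 2 (turn(left)): at (2,2), heading north
step 3 (face(W)): at (2,2), heading west
step 4 (face(E)): at (2,2), heading east
step 5 (face(E)): at (2,2), heading east

at (2,2), heading east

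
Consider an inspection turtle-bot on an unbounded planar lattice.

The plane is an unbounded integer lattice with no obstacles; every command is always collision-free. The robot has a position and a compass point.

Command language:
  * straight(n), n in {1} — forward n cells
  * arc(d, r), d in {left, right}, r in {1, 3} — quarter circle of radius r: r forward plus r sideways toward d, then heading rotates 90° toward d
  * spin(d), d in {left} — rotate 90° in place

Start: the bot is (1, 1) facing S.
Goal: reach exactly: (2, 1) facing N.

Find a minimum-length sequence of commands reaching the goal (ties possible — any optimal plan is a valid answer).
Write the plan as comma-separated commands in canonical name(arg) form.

initial: (1, 1) facing S
1. spin(left) → (1, 1) facing E
2. straight(1) → (2, 1) facing E
3. spin(left) → (2, 1) facing N
shorter routes all fall short; 3 is best.

spin(left), straight(1), spin(left)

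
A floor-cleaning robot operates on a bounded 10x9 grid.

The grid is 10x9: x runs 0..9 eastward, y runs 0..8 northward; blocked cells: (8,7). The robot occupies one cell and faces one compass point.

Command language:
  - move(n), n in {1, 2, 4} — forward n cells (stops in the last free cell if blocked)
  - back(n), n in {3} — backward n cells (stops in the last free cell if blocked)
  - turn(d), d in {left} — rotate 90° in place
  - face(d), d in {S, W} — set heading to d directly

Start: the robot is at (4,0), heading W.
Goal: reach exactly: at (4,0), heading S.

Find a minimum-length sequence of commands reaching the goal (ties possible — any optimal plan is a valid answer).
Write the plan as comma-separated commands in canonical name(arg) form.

turn(left)

initial: at (4,0), heading W
[1] after turn(left): at (4,0), heading S
nothing shorter than 1 reaches the goal.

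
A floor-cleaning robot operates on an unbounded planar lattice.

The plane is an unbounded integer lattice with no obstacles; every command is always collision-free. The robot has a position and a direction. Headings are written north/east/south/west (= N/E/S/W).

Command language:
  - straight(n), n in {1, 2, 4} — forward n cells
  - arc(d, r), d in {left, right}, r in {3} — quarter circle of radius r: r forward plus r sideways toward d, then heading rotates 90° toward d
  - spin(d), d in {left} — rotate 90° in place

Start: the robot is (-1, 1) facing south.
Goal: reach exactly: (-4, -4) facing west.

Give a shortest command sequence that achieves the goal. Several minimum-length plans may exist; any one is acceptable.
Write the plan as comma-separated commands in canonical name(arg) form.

begin: (-1, 1) facing south
t=1 straight(2) ⇒ (-1, -1) facing south
t=2 arc(right, 3) ⇒ (-4, -4) facing west
nothing shorter than 2 reaches the goal.

straight(2), arc(right, 3)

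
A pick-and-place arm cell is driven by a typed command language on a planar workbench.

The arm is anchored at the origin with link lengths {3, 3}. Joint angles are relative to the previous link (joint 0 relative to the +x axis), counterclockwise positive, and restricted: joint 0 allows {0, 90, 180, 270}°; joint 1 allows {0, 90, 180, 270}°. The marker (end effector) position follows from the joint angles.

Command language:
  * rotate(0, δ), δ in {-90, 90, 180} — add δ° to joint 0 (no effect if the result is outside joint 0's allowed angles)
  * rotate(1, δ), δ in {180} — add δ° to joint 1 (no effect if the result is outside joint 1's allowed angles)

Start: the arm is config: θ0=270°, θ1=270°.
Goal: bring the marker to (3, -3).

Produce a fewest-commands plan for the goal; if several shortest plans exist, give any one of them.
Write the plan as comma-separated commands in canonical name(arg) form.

rotate(0, 90)

initial: config: θ0=270°, θ1=270°
[1] after rotate(0, 90): config: θ0=0°, θ1=270°
nothing shorter than 1 reaches the goal.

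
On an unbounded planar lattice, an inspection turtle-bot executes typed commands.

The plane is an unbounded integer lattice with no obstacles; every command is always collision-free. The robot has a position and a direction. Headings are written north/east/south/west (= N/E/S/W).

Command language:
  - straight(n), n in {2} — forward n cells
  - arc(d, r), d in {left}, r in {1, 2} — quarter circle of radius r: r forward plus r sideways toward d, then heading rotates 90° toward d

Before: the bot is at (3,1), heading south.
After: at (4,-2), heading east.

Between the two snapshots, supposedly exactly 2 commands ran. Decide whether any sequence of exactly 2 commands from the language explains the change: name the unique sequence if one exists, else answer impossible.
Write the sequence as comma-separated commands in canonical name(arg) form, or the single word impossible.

straight(2), arc(left, 1)

key: position moved to (4,-2) AND the heading swung to E — translation plus rotation needed
t0: at (3,1), heading south
1. straight(2) → at (3,-1), heading south
2. arc(left, 1) → at (4,-2), heading east
no other 2-command option fits: unique.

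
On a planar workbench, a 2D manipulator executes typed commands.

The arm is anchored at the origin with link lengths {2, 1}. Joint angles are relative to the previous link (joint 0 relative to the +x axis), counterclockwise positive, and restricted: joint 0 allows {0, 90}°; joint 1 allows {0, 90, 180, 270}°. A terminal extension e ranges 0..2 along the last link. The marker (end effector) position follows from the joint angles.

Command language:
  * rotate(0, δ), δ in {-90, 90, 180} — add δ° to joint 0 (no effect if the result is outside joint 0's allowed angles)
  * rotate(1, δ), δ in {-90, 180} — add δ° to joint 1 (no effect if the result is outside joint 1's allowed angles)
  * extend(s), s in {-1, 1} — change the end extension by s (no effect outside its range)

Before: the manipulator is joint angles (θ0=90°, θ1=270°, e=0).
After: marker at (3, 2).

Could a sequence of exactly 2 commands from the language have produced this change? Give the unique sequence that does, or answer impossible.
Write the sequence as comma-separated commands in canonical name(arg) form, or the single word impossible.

extend(1), extend(1)

start: joint angles (θ0=90°, θ1=270°, e=0)
step 1 (extend(1)): joint angles (θ0=90°, θ1=270°, e=1)
step 2 (extend(1)): joint angles (θ0=90°, θ1=270°, e=2)
all 49 alternatives checked — unique.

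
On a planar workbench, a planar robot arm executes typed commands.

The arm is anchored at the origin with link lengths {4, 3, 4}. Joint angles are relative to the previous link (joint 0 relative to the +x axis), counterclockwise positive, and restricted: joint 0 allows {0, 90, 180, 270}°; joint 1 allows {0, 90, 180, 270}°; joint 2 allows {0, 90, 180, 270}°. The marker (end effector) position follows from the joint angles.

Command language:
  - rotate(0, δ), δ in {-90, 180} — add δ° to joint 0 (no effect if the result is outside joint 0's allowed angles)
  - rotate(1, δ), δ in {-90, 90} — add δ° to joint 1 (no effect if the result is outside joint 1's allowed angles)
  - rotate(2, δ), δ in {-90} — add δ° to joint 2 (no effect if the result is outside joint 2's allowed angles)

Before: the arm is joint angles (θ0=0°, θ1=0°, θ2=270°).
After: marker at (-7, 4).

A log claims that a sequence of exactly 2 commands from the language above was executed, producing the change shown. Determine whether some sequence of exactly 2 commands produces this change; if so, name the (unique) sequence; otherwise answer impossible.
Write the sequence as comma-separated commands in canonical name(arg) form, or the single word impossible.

rotate(0, -90), rotate(0, -90)

t0: joint angles (θ0=0°, θ1=0°, θ2=270°)
t=1 rotate(0, -90) ⇒ joint angles (θ0=270°, θ1=0°, θ2=270°)
t=2 rotate(0, -90) ⇒ joint angles (θ0=180°, θ1=0°, θ2=270°)
uniquely the one of 25 2-step routes that fits.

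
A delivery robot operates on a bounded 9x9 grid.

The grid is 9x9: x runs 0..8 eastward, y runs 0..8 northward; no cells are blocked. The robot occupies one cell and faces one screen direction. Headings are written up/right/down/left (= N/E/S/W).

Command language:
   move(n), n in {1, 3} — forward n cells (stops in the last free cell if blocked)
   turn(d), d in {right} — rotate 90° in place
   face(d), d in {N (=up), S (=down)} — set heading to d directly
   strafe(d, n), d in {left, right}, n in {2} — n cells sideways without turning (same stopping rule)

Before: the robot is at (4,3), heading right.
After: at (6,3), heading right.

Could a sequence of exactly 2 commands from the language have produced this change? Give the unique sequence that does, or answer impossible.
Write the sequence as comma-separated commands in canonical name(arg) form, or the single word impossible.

key: still facing E at the end — nothing in the sequence rotates
start: at (4,3), heading right
step 1 (move(1)): at (5,3), heading right
step 2 (move(1)): at (6,3), heading right
uniquely the one of 49 2-step routes that fits.

move(1), move(1)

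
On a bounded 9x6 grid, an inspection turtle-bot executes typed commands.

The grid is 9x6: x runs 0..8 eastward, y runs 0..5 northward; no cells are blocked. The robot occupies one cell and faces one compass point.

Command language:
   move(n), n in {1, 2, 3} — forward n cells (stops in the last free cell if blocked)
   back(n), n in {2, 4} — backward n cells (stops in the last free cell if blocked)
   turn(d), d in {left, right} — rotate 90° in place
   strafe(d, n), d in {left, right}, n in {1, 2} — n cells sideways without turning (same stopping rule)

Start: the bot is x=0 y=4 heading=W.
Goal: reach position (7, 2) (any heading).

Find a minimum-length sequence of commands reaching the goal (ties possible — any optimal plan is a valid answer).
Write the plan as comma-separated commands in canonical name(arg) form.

strafe(left, 2), back(4), move(1), back(4)

t0: x=0 y=4 heading=W
[1] after strafe(left, 2): x=0 y=2 heading=W
[2] after back(4): x=4 y=2 heading=W
[3] after move(1): x=3 y=2 heading=W
[4] after back(4): x=7 y=2 heading=W
shorter routes all fall short; 4 is best.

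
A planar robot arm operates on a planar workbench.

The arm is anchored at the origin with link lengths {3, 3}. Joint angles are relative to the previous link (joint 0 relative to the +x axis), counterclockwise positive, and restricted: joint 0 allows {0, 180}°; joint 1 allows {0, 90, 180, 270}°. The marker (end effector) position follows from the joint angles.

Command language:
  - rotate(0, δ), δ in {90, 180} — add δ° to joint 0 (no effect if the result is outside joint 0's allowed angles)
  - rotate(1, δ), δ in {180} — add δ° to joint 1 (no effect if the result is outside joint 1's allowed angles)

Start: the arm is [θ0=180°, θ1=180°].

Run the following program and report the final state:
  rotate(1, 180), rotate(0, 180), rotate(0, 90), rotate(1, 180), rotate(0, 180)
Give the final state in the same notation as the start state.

t0: [θ0=180°, θ1=180°]
t=1 rotate(1, 180) ⇒ [θ0=180°, θ1=0°]
t=2 rotate(0, 180) ⇒ [θ0=0°, θ1=0°]
t=3 rotate(0, 90) ⇒ [θ0=0°, θ1=0°]
t=4 rotate(1, 180) ⇒ [θ0=0°, θ1=180°]
t=5 rotate(0, 180) ⇒ [θ0=180°, θ1=180°]

[θ0=180°, θ1=180°]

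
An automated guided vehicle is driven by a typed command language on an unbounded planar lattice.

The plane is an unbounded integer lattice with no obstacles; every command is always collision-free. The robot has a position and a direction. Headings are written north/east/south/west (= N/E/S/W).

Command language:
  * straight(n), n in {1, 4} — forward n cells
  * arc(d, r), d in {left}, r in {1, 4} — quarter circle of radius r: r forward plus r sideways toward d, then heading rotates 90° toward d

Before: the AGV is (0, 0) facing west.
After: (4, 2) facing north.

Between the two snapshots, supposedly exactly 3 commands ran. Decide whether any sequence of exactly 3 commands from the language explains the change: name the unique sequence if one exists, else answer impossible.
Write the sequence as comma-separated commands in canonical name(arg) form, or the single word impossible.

arc(left, 1), arc(left, 1), arc(left, 4)

key: running arc(left, 4) before arc(left, 1) would end elsewhere — order is forced
start: (0, 0) facing west
t=1 arc(left, 1) ⇒ (-1, -1) facing south
t=2 arc(left, 1) ⇒ (0, -2) facing east
t=3 arc(left, 4) ⇒ (4, 2) facing north
all 64 alternatives checked — unique.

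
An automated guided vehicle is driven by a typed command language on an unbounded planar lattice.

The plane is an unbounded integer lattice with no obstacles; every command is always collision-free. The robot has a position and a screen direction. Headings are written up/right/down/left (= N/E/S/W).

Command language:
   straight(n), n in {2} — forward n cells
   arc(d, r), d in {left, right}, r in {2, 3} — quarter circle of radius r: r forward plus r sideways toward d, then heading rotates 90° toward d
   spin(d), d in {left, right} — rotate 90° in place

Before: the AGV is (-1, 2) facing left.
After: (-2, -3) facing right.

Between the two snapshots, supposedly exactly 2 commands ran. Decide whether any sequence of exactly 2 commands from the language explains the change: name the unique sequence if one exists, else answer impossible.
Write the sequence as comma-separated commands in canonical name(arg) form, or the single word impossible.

key: position moved to (-2,-3) AND the heading swung to E — translation plus rotation needed
start: (-1, 2) facing left
t=1 arc(left, 3) ⇒ (-4, -1) facing down
t=2 arc(left, 2) ⇒ (-2, -3) facing right
no rival 2-sequence matches.

arc(left, 3), arc(left, 2)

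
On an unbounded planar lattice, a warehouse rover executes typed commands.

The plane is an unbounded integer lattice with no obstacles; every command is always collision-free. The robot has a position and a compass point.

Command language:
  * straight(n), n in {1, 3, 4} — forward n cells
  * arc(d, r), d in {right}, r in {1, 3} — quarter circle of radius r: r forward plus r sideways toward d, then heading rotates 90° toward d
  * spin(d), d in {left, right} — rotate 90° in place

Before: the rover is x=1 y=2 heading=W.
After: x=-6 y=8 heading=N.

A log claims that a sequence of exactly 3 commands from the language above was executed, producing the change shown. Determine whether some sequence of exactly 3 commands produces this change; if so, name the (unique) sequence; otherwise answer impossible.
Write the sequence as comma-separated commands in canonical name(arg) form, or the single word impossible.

key: cell and facing (now N) both changed — the 3 commands mix motion and turning
initial: x=1 y=2 heading=W
[1] after straight(4): x=-3 y=2 heading=W
[2] after arc(right, 3): x=-6 y=5 heading=N
[3] after straight(3): x=-6 y=8 heading=N
all 343 alternatives checked — unique.

straight(4), arc(right, 3), straight(3)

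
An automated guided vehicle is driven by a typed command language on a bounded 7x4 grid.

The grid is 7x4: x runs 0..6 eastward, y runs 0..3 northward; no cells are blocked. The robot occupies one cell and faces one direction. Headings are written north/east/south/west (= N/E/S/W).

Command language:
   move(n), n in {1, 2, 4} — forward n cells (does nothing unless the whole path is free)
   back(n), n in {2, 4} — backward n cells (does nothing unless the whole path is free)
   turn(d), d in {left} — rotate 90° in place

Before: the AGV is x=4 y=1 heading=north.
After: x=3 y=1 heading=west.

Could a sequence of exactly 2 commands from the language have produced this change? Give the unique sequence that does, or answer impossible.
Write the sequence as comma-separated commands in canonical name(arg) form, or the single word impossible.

key: cell and facing (now W) both changed — the 2 commands mix motion and turning
initial: x=4 y=1 heading=north
t=1 turn(left) ⇒ x=4 y=1 heading=west
t=2 move(1) ⇒ x=3 y=1 heading=west
all 36 alternatives checked — unique.

turn(left), move(1)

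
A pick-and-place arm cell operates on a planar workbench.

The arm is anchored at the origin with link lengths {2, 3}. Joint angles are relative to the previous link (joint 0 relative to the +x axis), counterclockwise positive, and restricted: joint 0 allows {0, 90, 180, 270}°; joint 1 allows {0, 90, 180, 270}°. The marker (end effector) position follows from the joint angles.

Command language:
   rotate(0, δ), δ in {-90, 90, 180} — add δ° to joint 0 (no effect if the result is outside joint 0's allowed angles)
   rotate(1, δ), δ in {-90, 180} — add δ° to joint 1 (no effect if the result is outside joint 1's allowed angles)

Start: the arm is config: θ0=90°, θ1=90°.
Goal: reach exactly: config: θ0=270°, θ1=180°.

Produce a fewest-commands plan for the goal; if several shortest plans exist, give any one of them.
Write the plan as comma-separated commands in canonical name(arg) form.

begin: config: θ0=90°, θ1=90°
t=1 rotate(1, 180) ⇒ config: θ0=90°, θ1=270°
t=2 rotate(1, -90) ⇒ config: θ0=90°, θ1=180°
t=3 rotate(0, 180) ⇒ config: θ0=270°, θ1=180°
shorter routes all fall short; 3 is best.

rotate(1, 180), rotate(1, -90), rotate(0, 180)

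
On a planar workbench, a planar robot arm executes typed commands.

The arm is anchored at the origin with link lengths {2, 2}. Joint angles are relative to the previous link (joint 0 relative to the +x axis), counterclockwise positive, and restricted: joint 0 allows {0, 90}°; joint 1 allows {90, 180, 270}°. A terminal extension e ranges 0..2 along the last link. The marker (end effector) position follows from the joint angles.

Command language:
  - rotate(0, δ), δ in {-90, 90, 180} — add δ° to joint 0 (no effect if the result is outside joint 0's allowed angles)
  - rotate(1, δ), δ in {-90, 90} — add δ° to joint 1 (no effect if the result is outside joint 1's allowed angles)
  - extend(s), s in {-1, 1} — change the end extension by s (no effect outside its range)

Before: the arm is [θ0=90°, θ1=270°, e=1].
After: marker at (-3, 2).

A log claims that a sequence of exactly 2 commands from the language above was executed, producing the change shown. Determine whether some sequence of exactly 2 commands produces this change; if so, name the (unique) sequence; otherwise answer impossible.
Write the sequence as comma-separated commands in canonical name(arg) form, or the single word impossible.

rotate(1, -90), rotate(1, -90)

begin: [θ0=90°, θ1=270°, e=1]
[1] after rotate(1, -90): [θ0=90°, θ1=180°, e=1]
[2] after rotate(1, -90): [θ0=90°, θ1=90°, e=1]
no rival 2-sequence matches.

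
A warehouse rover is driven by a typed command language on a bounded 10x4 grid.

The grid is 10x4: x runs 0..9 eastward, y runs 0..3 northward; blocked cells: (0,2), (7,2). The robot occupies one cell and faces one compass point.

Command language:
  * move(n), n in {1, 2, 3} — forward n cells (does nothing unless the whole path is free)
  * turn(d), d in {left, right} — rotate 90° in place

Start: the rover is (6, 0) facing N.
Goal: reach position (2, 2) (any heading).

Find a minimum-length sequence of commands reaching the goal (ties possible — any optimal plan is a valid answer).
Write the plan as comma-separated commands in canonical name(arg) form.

start: (6, 0) facing N
step 1 (move(2)): (6, 2) facing N
step 2 (turn(left)): (6, 2) facing W
step 3 (move(1)): (5, 2) facing W
step 4 (move(3)): (2, 2) facing W
nothing shorter than 4 reaches the goal.

move(2), turn(left), move(1), move(3)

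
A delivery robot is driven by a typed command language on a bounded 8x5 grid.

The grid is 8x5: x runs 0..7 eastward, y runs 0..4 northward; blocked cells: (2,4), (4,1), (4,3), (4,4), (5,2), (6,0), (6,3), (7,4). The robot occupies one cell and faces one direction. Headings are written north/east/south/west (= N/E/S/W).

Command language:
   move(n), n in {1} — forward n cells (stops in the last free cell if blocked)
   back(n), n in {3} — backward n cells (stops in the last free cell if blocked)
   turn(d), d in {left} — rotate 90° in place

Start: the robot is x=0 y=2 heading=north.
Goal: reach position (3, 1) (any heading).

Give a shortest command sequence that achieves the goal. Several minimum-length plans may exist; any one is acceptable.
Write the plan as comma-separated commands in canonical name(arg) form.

back(3), move(1), turn(left), back(3)

initial: x=0 y=2 heading=north
1. back(3) → x=0 y=0 heading=north
2. move(1) → x=0 y=1 heading=north
3. turn(left) → x=0 y=1 heading=west
4. back(3) → x=3 y=1 heading=west
no 3-step plan works, so 4 is optimal.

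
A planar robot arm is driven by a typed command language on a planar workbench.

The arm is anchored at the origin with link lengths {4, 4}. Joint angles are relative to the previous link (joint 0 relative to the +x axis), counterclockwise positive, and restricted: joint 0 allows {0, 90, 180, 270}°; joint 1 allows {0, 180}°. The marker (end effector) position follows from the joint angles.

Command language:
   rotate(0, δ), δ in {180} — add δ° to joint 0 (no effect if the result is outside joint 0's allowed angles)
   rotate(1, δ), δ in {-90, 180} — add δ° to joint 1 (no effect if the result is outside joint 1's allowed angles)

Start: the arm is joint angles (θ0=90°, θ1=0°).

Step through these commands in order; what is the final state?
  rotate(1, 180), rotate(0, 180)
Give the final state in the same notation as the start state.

joint angles (θ0=270°, θ1=180°)

t0: joint angles (θ0=90°, θ1=0°)
[1] after rotate(1, 180): joint angles (θ0=90°, θ1=180°)
[2] after rotate(0, 180): joint angles (θ0=270°, θ1=180°)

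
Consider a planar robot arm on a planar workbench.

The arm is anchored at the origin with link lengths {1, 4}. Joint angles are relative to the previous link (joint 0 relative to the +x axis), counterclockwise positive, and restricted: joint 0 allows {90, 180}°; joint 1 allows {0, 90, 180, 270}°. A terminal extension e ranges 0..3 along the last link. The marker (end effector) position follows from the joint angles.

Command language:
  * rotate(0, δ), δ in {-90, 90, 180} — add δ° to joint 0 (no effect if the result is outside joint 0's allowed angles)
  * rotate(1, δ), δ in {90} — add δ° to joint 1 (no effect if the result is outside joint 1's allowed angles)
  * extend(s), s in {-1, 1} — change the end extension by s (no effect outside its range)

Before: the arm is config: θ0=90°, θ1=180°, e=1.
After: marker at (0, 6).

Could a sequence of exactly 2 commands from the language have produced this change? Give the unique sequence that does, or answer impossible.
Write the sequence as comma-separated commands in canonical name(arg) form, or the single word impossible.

initial: config: θ0=90°, θ1=180°, e=1
[1] after rotate(1, 90): config: θ0=90°, θ1=270°, e=1
[2] after rotate(1, 90): config: θ0=90°, θ1=0°, e=1
no other 2-command option fits: unique.

rotate(1, 90), rotate(1, 90)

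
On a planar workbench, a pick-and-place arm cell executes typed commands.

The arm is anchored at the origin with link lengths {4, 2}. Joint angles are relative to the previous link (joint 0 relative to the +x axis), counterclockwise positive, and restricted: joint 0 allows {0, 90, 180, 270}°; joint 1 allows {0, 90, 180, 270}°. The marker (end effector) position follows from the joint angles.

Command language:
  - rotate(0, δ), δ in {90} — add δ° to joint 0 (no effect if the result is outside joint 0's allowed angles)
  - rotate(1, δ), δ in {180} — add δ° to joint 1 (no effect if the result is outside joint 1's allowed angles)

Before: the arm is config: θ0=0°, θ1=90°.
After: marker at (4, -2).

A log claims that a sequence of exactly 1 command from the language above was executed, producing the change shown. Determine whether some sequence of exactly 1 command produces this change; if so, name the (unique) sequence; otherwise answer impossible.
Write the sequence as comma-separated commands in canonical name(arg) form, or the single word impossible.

begin: config: θ0=0°, θ1=90°
1. rotate(1, 180) → config: θ0=0°, θ1=270°
uniquely the one of 2 1-step routes that fits.

rotate(1, 180)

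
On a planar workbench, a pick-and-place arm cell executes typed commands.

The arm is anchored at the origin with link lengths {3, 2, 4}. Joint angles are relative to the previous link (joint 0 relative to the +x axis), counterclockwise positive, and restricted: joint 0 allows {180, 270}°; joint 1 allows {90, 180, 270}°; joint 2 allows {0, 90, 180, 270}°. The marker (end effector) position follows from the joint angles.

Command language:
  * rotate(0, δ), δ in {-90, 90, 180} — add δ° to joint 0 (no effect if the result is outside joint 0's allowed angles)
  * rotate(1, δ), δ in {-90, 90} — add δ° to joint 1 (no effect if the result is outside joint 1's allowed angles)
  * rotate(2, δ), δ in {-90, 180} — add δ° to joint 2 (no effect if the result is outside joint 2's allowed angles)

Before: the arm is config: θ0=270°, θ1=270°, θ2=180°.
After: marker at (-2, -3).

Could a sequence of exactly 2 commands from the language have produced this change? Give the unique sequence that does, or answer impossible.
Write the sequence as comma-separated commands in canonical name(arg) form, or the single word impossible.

initial: config: θ0=270°, θ1=270°, θ2=180°
1. rotate(1, -90) → config: θ0=270°, θ1=180°, θ2=180°
2. rotate(1, -90) → config: θ0=270°, θ1=90°, θ2=180°
uniquely the one of 49 2-step routes that fits.

rotate(1, -90), rotate(1, -90)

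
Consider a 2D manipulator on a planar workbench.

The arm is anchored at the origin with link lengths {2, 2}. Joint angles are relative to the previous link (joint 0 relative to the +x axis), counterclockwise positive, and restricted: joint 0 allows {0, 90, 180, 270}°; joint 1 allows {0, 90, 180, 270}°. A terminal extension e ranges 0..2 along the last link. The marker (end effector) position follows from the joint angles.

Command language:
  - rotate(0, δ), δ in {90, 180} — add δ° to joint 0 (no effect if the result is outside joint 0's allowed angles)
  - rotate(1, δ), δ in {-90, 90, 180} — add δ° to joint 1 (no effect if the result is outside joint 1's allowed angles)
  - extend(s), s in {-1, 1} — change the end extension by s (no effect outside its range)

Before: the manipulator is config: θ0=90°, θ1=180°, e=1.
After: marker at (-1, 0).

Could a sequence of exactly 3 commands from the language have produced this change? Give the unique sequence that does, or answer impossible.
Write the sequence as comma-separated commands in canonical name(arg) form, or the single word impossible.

from: config: θ0=90°, θ1=180°, e=1
t=1 rotate(0, 90) ⇒ config: θ0=180°, θ1=180°, e=1
t=2 rotate(0, 90) ⇒ config: θ0=270°, θ1=180°, e=1
t=3 rotate(0, 90) ⇒ config: θ0=0°, θ1=180°, e=1
all 343 alternatives checked — unique.

rotate(0, 90), rotate(0, 90), rotate(0, 90)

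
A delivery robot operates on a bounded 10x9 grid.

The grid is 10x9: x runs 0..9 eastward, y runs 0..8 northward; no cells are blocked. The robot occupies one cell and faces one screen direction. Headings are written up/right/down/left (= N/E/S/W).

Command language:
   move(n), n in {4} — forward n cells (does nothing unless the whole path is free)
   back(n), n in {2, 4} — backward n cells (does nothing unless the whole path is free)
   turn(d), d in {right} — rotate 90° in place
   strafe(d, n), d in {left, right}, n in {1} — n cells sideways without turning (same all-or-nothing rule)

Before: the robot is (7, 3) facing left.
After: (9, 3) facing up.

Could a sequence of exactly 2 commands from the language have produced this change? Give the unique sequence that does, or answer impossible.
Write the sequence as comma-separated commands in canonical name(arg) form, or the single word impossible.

back(2), turn(right)

key: order matters: swapping back(2) and turn(right) lands elsewhere
initial: (7, 3) facing left
t=1 back(2) ⇒ (9, 3) facing left
t=2 turn(right) ⇒ (9, 3) facing up
all 36 alternatives checked — unique.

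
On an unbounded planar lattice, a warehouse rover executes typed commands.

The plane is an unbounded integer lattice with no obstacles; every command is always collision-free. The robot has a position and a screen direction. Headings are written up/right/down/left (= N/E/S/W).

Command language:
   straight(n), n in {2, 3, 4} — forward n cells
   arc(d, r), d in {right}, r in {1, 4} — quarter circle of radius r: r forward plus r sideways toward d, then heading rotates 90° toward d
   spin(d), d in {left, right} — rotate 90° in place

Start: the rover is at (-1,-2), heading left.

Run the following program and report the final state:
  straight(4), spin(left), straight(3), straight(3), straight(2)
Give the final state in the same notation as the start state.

t0: at (-1,-2), heading left
step 1 (straight(4)): at (-5,-2), heading left
step 2 (spin(left)): at (-5,-2), heading down
step 3 (straight(3)): at (-5,-5), heading down
step 4 (straight(3)): at (-5,-8), heading down
step 5 (straight(2)): at (-5,-10), heading down

at (-5,-10), heading down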